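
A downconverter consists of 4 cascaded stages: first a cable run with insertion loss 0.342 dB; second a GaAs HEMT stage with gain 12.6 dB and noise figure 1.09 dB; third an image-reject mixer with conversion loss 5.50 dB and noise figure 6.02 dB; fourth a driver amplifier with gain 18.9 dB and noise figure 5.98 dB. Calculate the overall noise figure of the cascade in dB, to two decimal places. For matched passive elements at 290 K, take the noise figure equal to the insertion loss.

3.41 dB

Convert to linear (a loss of L dB is a gain of −L dB): F_i = 10^(NF_i/10), G_i = 10^(G_i,dB/10)
  Stage 1: F_1 = 10^(0.342/10) = 1.082, G_1 = 10^(−0.342/10) = 0.9243
  Stage 2: F_2 = 10^(1.09/10) = 1.285, G_2 = 10^(12.6/10) = 18.20
  Stage 3: F_3 = 10^(6.02/10) = 3.999, G_3 = 10^(−5.50/10) = 0.2818
  Stage 4: F_4 = 10^(5.98/10) = 3.963, G_4 = 10^(18.9/10) = 77.62
Friis cascade:
  F = 1.082 + (1.285 − 1)/0.9243 + (3.999 − 1)/16.82 + (3.963 − 1)/4.740 = 2.194
NF = 10 log₁₀(2.194) = 3.41 dB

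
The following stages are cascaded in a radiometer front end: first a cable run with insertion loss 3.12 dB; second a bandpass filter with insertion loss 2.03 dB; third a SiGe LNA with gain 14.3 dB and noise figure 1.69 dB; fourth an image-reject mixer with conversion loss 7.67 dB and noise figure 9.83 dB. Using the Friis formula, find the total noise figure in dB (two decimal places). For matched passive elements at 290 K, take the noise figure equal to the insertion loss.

7.69 dB

Convert to linear (a loss of L dB is a gain of −L dB): F_i = 10^(NF_i/10), G_i = 10^(G_i,dB/10)
  Stage 1: F_1 = 10^(3.12/10) = 2.051, G_1 = 10^(−3.12/10) = 0.4875
  Stage 2: F_2 = 10^(2.03/10) = 1.596, G_2 = 10^(−2.03/10) = 0.6266
  Stage 3: F_3 = 10^(1.69/10) = 1.476, G_3 = 10^(14.3/10) = 26.92
  Stage 4: F_4 = 10^(9.83/10) = 9.616, G_4 = 10^(−7.67/10) = 0.1710
Friis cascade:
  F = 2.051 + (1.596 − 1)/0.4875 + (1.476 − 1)/0.3055 + (9.616 − 1)/8.222 = 5.878
NF = 10 log₁₀(5.878) = 7.69 dB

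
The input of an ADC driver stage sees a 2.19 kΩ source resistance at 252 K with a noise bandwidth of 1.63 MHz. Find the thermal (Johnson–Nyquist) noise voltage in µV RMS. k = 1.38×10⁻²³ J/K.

V_n = √(4kTRB)
4kTRB = 4 × 1.38×10⁻²³ × 252 × 2.19×10³ × 1.63×10⁶ = 4.97×10⁻¹¹ V²
V_n = √(4.97×10⁻¹¹) = 7.05×10⁻⁶ V = 7.05 µV

7.05 µV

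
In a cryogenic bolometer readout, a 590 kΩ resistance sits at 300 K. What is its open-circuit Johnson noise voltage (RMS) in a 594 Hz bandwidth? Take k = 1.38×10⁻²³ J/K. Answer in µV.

V_n = √(4kTRB)
4kTRB = 4 × 1.38×10⁻²³ × 300 × 5.90×10⁵ × 5.94×10² = 5.80×10⁻¹² V²
V_n = √(5.80×10⁻¹²) = 2.41×10⁻⁶ V = 2.41 µV

2.41 µV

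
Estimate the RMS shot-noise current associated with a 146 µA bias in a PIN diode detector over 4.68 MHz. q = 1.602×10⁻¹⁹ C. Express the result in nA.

I_n = √(2qI·B)
2qI·B = 2 × 1.602×10⁻¹⁹ × 1.46×10⁻⁴ × 4.68×10⁶ = 2.19×10⁻¹⁶ A²
I_n = √(2.19×10⁻¹⁶) = 1.48×10⁻⁸ A = 14.8 nA

14.8 nA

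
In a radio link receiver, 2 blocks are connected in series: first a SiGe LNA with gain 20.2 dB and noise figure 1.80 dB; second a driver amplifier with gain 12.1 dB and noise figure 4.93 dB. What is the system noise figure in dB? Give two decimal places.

Convert to linear (a loss of L dB is a gain of −L dB): F_i = 10^(NF_i/10), G_i = 10^(G_i,dB/10)
  Stage 1: F_1 = 10^(1.80/10) = 1.514, G_1 = 10^(20.2/10) = 104.7
  Stage 2: F_2 = 10^(4.93/10) = 3.112, G_2 = 10^(12.1/10) = 16.22
Friis cascade:
  F = 1.514 + (3.112 − 1)/104.7 = 1.534
NF = 10 log₁₀(1.534) = 1.86 dB

1.86 dB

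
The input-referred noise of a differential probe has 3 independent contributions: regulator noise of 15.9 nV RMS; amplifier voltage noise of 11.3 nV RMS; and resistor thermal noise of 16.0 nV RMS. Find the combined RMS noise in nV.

Uncorrelated sources add in power (mean-square): V_tot = √(ΣV_i²)
V_tot = √[(1.59×10⁻⁸)² + (1.13×10⁻⁸)² + (1.60×10⁻⁸)²] = 2.52×10⁻⁸ V = 25.2 nV

25.2 nV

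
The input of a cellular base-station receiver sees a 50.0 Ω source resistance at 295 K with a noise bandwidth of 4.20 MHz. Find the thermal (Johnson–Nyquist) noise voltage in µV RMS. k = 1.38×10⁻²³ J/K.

1.85 µV

V_n = √(4kTRB)
4kTRB = 4 × 1.38×10⁻²³ × 295 × 5.00×10¹ × 4.20×10⁶ = 3.42×10⁻¹² V²
V_n = √(3.42×10⁻¹²) = 1.85×10⁻⁶ V = 1.85 µV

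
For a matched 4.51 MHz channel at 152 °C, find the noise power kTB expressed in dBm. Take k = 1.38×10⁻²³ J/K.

−105.8 dBm

T = 152 °C + 273.15 = 425.15 K
P_n = kTB = 1.38×10⁻²³ × 425.15 × 4.51×10⁶ = 2.65×10⁻¹⁴ W
In dBm: 10 log₁₀(2.65×10⁻¹⁴ / 10⁻³) = −105.8 dBm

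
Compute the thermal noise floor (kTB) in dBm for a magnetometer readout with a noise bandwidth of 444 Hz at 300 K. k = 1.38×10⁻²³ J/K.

P_n = kTB = 1.38×10⁻²³ × 300 × 4.44×10² = 1.84×10⁻¹⁸ W
In dBm: 10 log₁₀(1.84×10⁻¹⁸ / 10⁻³) = −147.4 dBm

−147.4 dBm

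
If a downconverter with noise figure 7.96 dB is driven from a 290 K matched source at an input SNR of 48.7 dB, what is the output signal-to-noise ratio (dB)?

40.74 dB

By definition F = SNR_in/SNR_out, so in dB: SNR_out = SNR_in − NF
SNR_out = 48.7 − 7.96 = 40.74 dB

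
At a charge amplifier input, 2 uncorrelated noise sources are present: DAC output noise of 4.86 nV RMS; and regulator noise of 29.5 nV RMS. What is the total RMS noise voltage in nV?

Uncorrelated sources add in power (mean-square): V_tot = √(ΣV_i²)
V_tot = √[(4.86×10⁻⁹)² + (2.95×10⁻⁸)²] = 2.99×10⁻⁸ V = 29.9 nV

29.9 nV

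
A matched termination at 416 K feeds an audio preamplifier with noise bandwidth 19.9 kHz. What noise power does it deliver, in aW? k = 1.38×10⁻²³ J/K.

114 aW

P_n = kTB = 1.38×10⁻²³ × 416 × 1.99×10⁴ = 1.14×10⁻¹⁶ W = 114 aW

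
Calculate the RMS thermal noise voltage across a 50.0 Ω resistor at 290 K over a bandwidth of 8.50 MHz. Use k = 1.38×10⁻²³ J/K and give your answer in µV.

2.61 µV

V_n = √(4kTRB)
4kTRB = 4 × 1.38×10⁻²³ × 290 × 5.00×10¹ × 8.50×10⁶ = 6.80×10⁻¹² V²
V_n = √(6.80×10⁻¹²) = 2.61×10⁻⁶ V = 2.61 µV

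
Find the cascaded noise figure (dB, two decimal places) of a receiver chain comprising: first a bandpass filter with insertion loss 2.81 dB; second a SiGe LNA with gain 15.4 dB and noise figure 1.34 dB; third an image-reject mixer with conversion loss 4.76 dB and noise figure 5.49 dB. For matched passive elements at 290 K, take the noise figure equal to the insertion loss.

Convert to linear (a loss of L dB is a gain of −L dB): F_i = 10^(NF_i/10), G_i = 10^(G_i,dB/10)
  Stage 1: F_1 = 10^(2.81/10) = 1.910, G_1 = 10^(−2.81/10) = 0.5236
  Stage 2: F_2 = 10^(1.34/10) = 1.361, G_2 = 10^(15.4/10) = 34.67
  Stage 3: F_3 = 10^(5.49/10) = 3.540, G_3 = 10^(−4.76/10) = 0.3342
Friis cascade:
  F = 1.910 + (1.361 − 1)/0.5236 + (3.540 − 1)/18.16 = 2.740
NF = 10 log₁₀(2.740) = 4.38 dB

4.38 dB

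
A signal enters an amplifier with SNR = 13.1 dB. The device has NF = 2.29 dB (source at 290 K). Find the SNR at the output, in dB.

By definition F = SNR_in/SNR_out, so in dB: SNR_out = SNR_in − NF
SNR_out = 13.1 − 2.29 = 10.81 dB

10.81 dB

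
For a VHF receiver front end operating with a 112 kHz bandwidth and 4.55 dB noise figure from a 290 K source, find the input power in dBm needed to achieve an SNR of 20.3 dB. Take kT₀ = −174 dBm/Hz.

Sensitivity = −174 + 10 log₁₀(B) + NF + SNR_min
= −174 + 50.49 + 4.55 + 20.3
= −98.66 dBm → −98.7 dBm

−98.7 dBm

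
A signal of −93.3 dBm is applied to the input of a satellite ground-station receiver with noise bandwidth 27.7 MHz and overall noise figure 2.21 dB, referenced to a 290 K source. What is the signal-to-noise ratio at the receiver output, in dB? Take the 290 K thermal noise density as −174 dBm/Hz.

Noise floor: N = −174 + 10 log₁₀(B) + NF
10 log₁₀(2.77×10⁷) = 74.42 dB
N = −174 + 74.42 + 2.21 = −97.37 dBm
SNR = P_sig − N = −93.3 − (−97.37) = 4.07 dB → 4.1 dB

4.1 dB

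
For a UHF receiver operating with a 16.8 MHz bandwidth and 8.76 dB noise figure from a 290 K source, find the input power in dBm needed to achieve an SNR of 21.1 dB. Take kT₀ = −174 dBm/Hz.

−71.9 dBm

Sensitivity = −174 + 10 log₁₀(B) + NF + SNR_min
= −174 + 72.25 + 8.76 + 21.1
= −71.89 dBm → −71.9 dBm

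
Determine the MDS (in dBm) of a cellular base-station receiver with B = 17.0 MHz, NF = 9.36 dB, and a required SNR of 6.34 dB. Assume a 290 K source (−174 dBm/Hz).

−86.0 dBm

Sensitivity = −174 + 10 log₁₀(B) + NF + SNR_min
= −174 + 72.3 + 9.36 + 6.34
= −86.00 dBm → −86.0 dBm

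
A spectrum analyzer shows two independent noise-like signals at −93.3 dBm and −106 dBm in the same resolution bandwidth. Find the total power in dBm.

−93.1 dBm

Convert to linear, add, convert back:
P₁ = 4.68×10⁻¹³ W, P₂ = 2.51×10⁻¹⁴ W
P_tot = 4.93×10⁻¹³ W → 10 log₁₀(P_tot / 10⁻³) = −93.1 dBm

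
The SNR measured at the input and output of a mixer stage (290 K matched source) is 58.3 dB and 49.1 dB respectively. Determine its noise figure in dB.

NF (dB) = SNR_in(dB) − SNR_out(dB) when the source is at T₀
NF = 58.3 − 49.1 = 9.2 dB

9.2 dB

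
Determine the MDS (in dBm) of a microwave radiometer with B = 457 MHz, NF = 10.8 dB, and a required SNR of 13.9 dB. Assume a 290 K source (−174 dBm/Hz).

Sensitivity = −174 + 10 log₁₀(B) + NF + SNR_min
= −174 + 86.6 + 10.8 + 13.9
= −62.7 dBm → −62.7 dBm

−62.7 dBm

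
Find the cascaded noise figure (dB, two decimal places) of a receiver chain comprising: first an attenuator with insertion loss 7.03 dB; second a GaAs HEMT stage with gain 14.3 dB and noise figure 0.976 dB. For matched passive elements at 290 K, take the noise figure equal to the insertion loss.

8.01 dB

Convert to linear (a loss of L dB is a gain of −L dB): F_i = 10^(NF_i/10), G_i = 10^(G_i,dB/10)
  Stage 1: F_1 = 10^(7.03/10) = 5.047, G_1 = 10^(−7.03/10) = 0.1982
  Stage 2: F_2 = 10^(0.976/10) = 1.252, G_2 = 10^(14.3/10) = 26.92
Friis cascade:
  F = 5.047 + (1.252 − 1)/0.1982 = 6.318
NF = 10 log₁₀(6.318) = 8.01 dB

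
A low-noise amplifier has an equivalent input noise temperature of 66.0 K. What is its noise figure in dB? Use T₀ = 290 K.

0.891 dB

F = 1 + T_e/T₀ = 1 + 66.0/290 = 1.22759
NF = 10 log₁₀(1.22759) = 0.891 dB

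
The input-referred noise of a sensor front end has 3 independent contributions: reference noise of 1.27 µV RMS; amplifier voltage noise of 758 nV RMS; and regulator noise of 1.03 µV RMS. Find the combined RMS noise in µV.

1.80 µV

Uncorrelated sources add in power (mean-square): V_tot = √(ΣV_i²)
V_tot = √[(1.27×10⁻⁶)² + (7.58×10⁻⁷)² + (1.03×10⁻⁶)²] = 1.80×10⁻⁶ V = 1.80 µV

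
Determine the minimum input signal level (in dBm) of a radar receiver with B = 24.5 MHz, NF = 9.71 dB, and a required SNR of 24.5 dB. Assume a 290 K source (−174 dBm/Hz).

−65.9 dBm

Sensitivity = −174 + 10 log₁₀(B) + NF + SNR_min
= −174 + 73.89 + 9.71 + 24.5
= −65.90 dBm → −65.9 dBm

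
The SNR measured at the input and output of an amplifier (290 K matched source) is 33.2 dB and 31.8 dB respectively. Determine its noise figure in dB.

NF (dB) = SNR_in(dB) − SNR_out(dB) when the source is at T₀
NF = 33.2 − 31.8 = 1.4 dB

1.4 dB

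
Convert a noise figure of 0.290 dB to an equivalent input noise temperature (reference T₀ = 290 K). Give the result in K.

F = 10^(0.290/10) = 1.06905
T_e = (F − 1)·T₀ = (1.06905 − 1) × 290 = 20.0 K

20.0 K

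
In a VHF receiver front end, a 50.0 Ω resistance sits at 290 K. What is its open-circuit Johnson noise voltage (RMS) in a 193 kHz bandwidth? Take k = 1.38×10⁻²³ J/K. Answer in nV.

393 nV

V_n = √(4kTRB)
4kTRB = 4 × 1.38×10⁻²³ × 290 × 5.00×10¹ × 1.93×10⁵ = 1.54×10⁻¹³ V²
V_n = √(1.54×10⁻¹³) = 3.93×10⁻⁷ V = 393 nV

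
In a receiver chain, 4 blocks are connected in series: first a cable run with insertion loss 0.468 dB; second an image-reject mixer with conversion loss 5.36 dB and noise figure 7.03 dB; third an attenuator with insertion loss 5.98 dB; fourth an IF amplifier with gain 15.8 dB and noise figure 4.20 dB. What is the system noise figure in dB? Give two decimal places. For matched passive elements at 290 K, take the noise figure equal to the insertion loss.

Convert to linear (a loss of L dB is a gain of −L dB): F_i = 10^(NF_i/10), G_i = 10^(G_i,dB/10)
  Stage 1: F_1 = 10^(0.468/10) = 1.114, G_1 = 10^(−0.468/10) = 0.8978
  Stage 2: F_2 = 10^(7.03/10) = 5.047, G_2 = 10^(−5.36/10) = 0.2911
  Stage 3: F_3 = 10^(5.98/10) = 3.963, G_3 = 10^(−5.98/10) = 0.2523
  Stage 4: F_4 = 10^(4.20/10) = 2.630, G_4 = 10^(15.8/10) = 38.02
Friis cascade:
  F = 1.114 + (5.047 − 1)/0.8978 + (3.963 − 1)/0.2613 + (2.630 − 1)/0.06595 = 41.68
NF = 10 log₁₀(41.68) = 16.20 dB

16.20 dB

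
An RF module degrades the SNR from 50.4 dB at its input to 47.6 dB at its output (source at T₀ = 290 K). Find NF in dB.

2.8 dB

NF (dB) = SNR_in(dB) − SNR_out(dB) when the source is at T₀
NF = 50.4 − 47.6 = 2.8 dB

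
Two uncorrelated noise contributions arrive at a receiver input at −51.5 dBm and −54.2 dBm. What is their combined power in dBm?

−49.6 dBm

Convert to linear, add, convert back:
P₁ = 7.08×10⁻⁹ W, P₂ = 3.80×10⁻⁹ W
P_tot = 1.09×10⁻⁸ W → 10 log₁₀(P_tot / 10⁻³) = −49.6 dBm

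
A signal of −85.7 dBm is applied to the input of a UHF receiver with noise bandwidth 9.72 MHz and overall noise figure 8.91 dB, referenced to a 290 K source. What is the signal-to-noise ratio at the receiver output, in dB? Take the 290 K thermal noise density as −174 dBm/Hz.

Noise floor: N = −174 + 10 log₁₀(B) + NF
10 log₁₀(9.72×10⁶) = 69.88 dB
N = −174 + 69.88 + 8.91 = −95.21 dBm
SNR = P_sig − N = −85.7 − (−95.21) = 9.51 dB → 9.5 dB

9.5 dB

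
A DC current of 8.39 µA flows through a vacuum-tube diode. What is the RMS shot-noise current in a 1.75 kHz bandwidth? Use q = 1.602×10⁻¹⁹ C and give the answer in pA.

I_n = √(2qI·B)
2qI·B = 2 × 1.602×10⁻¹⁹ × 8.39×10⁻⁶ × 1.75×10³ = 4.70×10⁻²¹ A²
I_n = √(4.70×10⁻²¹) = 6.86×10⁻¹¹ A = 68.6 pA

68.6 pA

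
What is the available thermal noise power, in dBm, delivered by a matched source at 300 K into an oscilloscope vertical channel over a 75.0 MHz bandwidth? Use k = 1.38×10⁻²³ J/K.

−95.1 dBm

P_n = kTB = 1.38×10⁻²³ × 300 × 7.50×10⁷ = 3.11×10⁻¹³ W
In dBm: 10 log₁₀(3.11×10⁻¹³ / 10⁻³) = −95.1 dBm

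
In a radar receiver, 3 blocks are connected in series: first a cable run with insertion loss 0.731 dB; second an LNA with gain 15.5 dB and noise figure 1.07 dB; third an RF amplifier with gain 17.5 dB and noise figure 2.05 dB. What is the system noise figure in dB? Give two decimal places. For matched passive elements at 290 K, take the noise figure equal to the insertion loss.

1.86 dB

Convert to linear (a loss of L dB is a gain of −L dB): F_i = 10^(NF_i/10), G_i = 10^(G_i,dB/10)
  Stage 1: F_1 = 10^(0.731/10) = 1.183, G_1 = 10^(−0.731/10) = 0.8451
  Stage 2: F_2 = 10^(1.07/10) = 1.279, G_2 = 10^(15.5/10) = 35.48
  Stage 3: F_3 = 10^(2.05/10) = 1.603, G_3 = 10^(17.5/10) = 56.23
Friis cascade:
  F = 1.183 + (1.279 − 1)/0.8451 + (1.603 − 1)/29.98 = 1.534
NF = 10 log₁₀(1.534) = 1.86 dB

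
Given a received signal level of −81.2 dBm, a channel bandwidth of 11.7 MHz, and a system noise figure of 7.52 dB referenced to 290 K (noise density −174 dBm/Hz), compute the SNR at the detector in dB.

14.6 dB

Noise floor: N = −174 + 10 log₁₀(B) + NF
10 log₁₀(1.17×10⁷) = 70.68 dB
N = −174 + 70.68 + 7.52 = −95.80 dBm
SNR = P_sig − N = −81.2 − (−95.80) = 14.60 dB → 14.6 dB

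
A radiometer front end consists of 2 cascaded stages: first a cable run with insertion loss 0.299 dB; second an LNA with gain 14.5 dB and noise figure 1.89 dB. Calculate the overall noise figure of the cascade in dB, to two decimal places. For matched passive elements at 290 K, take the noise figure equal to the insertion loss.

2.19 dB

Convert to linear (a loss of L dB is a gain of −L dB): F_i = 10^(NF_i/10), G_i = 10^(G_i,dB/10)
  Stage 1: F_1 = 10^(0.299/10) = 1.071, G_1 = 10^(−0.299/10) = 0.9335
  Stage 2: F_2 = 10^(1.89/10) = 1.545, G_2 = 10^(14.5/10) = 28.18
Friis cascade:
  F = 1.071 + (1.545 − 1)/0.9335 = 1.655
NF = 10 log₁₀(1.655) = 2.19 dB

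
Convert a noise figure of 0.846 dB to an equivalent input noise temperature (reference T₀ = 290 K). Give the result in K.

62.4 K

F = 10^(0.846/10) = 1.21507
T_e = (F − 1)·T₀ = (1.21507 − 1) × 290 = 62.4 K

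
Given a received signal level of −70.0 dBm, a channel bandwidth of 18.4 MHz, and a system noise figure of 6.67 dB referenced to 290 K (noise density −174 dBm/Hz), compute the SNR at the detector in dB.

24.7 dB

Noise floor: N = −174 + 10 log₁₀(B) + NF
10 log₁₀(1.84×10⁷) = 72.65 dB
N = −174 + 72.65 + 6.67 = −94.68 dBm
SNR = P_sig − N = −70.0 − (−94.68) = 24.68 dB → 24.7 dB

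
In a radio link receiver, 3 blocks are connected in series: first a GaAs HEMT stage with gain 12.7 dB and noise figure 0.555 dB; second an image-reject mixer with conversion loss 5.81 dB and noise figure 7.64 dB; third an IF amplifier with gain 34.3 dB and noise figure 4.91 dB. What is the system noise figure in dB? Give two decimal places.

2.61 dB

Convert to linear (a loss of L dB is a gain of −L dB): F_i = 10^(NF_i/10), G_i = 10^(G_i,dB/10)
  Stage 1: F_1 = 10^(0.555/10) = 1.136, G_1 = 10^(12.7/10) = 18.62
  Stage 2: F_2 = 10^(7.64/10) = 5.808, G_2 = 10^(−5.81/10) = 0.2624
  Stage 3: F_3 = 10^(4.91/10) = 3.097, G_3 = 10^(34.3/10) = 2692
Friis cascade:
  F = 1.136 + (5.808 − 1)/18.62 + (3.097 − 1)/4.887 = 1.824
NF = 10 log₁₀(1.824) = 2.61 dB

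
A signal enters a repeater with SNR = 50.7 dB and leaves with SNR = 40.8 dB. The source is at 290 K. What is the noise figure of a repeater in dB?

9.9 dB

NF (dB) = SNR_in(dB) − SNR_out(dB) when the source is at T₀
NF = 50.7 − 40.8 = 9.9 dB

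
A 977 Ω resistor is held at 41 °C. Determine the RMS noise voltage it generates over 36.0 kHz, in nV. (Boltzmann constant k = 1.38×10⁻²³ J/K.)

781 nV

T = 41 °C + 273.15 = 314.15 K
V_n = √(4kTRB)
4kTRB = 4 × 1.38×10⁻²³ × 314.15 × 9.77×10² × 3.60×10⁴ = 6.10×10⁻¹³ V²
V_n = √(6.10×10⁻¹³) = 7.81×10⁻⁷ V = 781 nV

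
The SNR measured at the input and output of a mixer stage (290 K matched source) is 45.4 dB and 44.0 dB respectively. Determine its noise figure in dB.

1.4 dB

NF (dB) = SNR_in(dB) − SNR_out(dB) when the source is at T₀
NF = 45.4 − 44.0 = 1.4 dB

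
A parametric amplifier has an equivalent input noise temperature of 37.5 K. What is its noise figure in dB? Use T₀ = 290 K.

0.528 dB

F = 1 + T_e/T₀ = 1 + 37.5/290 = 1.12931
NF = 10 log₁₀(1.12931) = 0.528 dB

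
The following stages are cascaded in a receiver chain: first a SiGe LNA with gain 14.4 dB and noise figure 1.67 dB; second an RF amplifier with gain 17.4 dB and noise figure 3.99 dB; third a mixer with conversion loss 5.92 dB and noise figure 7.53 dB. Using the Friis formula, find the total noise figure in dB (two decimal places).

Convert to linear (a loss of L dB is a gain of −L dB): F_i = 10^(NF_i/10), G_i = 10^(G_i,dB/10)
  Stage 1: F_1 = 10^(1.67/10) = 1.469, G_1 = 10^(14.4/10) = 27.54
  Stage 2: F_2 = 10^(3.99/10) = 2.506, G_2 = 10^(17.4/10) = 54.95
  Stage 3: F_3 = 10^(7.53/10) = 5.662, G_3 = 10^(−5.92/10) = 0.2559
Friis cascade:
  F = 1.469 + (2.506 − 1)/27.54 + (5.662 − 1)/1514 = 1.527
NF = 10 log₁₀(1.527) = 1.84 dB

1.84 dB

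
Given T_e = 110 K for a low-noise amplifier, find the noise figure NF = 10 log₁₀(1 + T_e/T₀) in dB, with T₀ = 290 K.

1.40 dB

F = 1 + T_e/T₀ = 1 + 110/290 = 1.37931
NF = 10 log₁₀(1.37931) = 1.40 dB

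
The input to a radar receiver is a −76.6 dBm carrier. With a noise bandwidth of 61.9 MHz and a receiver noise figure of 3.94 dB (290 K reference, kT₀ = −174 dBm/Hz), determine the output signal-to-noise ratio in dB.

Noise floor: N = −174 + 10 log₁₀(B) + NF
10 log₁₀(6.19×10⁷) = 77.92 dB
N = −174 + 77.92 + 3.94 = −92.14 dBm
SNR = P_sig − N = −76.6 − (−92.14) = 15.54 dB → 15.5 dB

15.5 dB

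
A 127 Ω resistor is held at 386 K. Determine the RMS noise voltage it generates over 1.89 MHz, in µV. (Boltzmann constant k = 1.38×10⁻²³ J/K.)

V_n = √(4kTRB)
4kTRB = 4 × 1.38×10⁻²³ × 386 × 1.27×10² × 1.89×10⁶ = 5.11×10⁻¹² V²
V_n = √(5.11×10⁻¹²) = 2.26×10⁻⁶ V = 2.26 µV

2.26 µV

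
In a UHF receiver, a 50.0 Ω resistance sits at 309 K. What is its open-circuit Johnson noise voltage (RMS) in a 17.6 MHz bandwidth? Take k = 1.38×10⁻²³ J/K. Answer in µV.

V_n = √(4kTRB)
4kTRB = 4 × 1.38×10⁻²³ × 309 × 5.00×10¹ × 1.76×10⁷ = 1.50×10⁻¹¹ V²
V_n = √(1.50×10⁻¹¹) = 3.87×10⁻⁶ V = 3.87 µV

3.87 µV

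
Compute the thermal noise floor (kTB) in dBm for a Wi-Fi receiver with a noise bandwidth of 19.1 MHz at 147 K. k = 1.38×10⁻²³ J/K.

−104.1 dBm

P_n = kTB = 1.38×10⁻²³ × 147 × 1.91×10⁷ = 3.87×10⁻¹⁴ W
In dBm: 10 log₁₀(3.87×10⁻¹⁴ / 10⁻³) = −104.1 dBm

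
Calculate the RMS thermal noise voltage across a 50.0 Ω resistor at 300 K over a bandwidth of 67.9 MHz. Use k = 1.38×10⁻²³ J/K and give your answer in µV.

7.50 µV

V_n = √(4kTRB)
4kTRB = 4 × 1.38×10⁻²³ × 300 × 5.00×10¹ × 6.79×10⁷ = 5.62×10⁻¹¹ V²
V_n = √(5.62×10⁻¹¹) = 7.50×10⁻⁶ V = 7.50 µV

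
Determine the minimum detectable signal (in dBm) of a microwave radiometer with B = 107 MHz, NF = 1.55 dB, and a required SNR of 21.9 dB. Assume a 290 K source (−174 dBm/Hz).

−70.3 dBm

Sensitivity = −174 + 10 log₁₀(B) + NF + SNR_min
= −174 + 80.29 + 1.55 + 21.9
= −70.26 dBm → −70.3 dBm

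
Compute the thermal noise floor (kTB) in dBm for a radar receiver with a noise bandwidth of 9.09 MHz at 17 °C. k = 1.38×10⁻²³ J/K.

−104.4 dBm

T = 17 °C + 273.15 = 290.15 K
P_n = kTB = 1.38×10⁻²³ × 290.15 × 9.09×10⁶ = 3.64×10⁻¹⁴ W
In dBm: 10 log₁₀(3.64×10⁻¹⁴ / 10⁻³) = −104.4 dBm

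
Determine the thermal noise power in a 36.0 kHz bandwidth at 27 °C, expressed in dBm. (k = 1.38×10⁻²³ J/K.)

T = 27 °C + 273.15 = 300.15 K
P_n = kTB = 1.38×10⁻²³ × 300.15 × 3.60×10⁴ = 1.49×10⁻¹⁶ W
In dBm: 10 log₁₀(1.49×10⁻¹⁶ / 10⁻³) = −128.3 dBm

−128.3 dBm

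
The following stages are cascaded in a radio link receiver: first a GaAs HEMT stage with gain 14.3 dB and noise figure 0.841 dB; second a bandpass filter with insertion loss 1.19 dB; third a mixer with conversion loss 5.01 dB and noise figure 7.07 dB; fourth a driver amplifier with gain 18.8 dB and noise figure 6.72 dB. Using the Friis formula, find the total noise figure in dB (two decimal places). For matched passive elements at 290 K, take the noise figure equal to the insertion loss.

3.01 dB

Convert to linear (a loss of L dB is a gain of −L dB): F_i = 10^(NF_i/10), G_i = 10^(G_i,dB/10)
  Stage 1: F_1 = 10^(0.841/10) = 1.214, G_1 = 10^(14.3/10) = 26.92
  Stage 2: F_2 = 10^(1.19/10) = 1.315, G_2 = 10^(−1.19/10) = 0.7603
  Stage 3: F_3 = 10^(7.07/10) = 5.093, G_3 = 10^(−5.01/10) = 0.3155
  Stage 4: F_4 = 10^(6.72/10) = 4.699, G_4 = 10^(18.8/10) = 75.86
Friis cascade:
  F = 1.214 + (1.315 − 1)/26.92 + (5.093 − 1)/20.46 + (4.699 − 1)/6.457 = 1.998
NF = 10 log₁₀(1.998) = 3.01 dB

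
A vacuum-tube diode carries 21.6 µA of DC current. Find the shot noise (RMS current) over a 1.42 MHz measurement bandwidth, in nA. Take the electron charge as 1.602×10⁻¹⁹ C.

I_n = √(2qI·B)
2qI·B = 2 × 1.602×10⁻¹⁹ × 2.16×10⁻⁵ × 1.42×10⁶ = 9.83×10⁻¹⁸ A²
I_n = √(9.83×10⁻¹⁸) = 3.13×10⁻⁹ A = 3.13 nA

3.13 nA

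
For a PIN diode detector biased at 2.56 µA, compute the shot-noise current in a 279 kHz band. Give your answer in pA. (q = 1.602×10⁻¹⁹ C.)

I_n = √(2qI·B)
2qI·B = 2 × 1.602×10⁻¹⁹ × 2.56×10⁻⁶ × 2.79×10⁵ = 2.29×10⁻¹⁹ A²
I_n = √(2.29×10⁻¹⁹) = 4.78×10⁻¹⁰ A = 478 pA

478 pA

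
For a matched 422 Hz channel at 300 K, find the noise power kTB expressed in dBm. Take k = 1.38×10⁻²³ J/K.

P_n = kTB = 1.38×10⁻²³ × 300 × 4.22×10² = 1.75×10⁻¹⁸ W
In dBm: 10 log₁₀(1.75×10⁻¹⁸ / 10⁻³) = −147.6 dBm

−147.6 dBm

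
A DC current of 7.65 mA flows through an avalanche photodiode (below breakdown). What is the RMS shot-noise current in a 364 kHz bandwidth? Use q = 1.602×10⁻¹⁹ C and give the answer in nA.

29.9 nA

I_n = √(2qI·B)
2qI·B = 2 × 1.602×10⁻¹⁹ × 7.65×10⁻³ × 3.64×10⁵ = 8.92×10⁻¹⁶ A²
I_n = √(8.92×10⁻¹⁶) = 2.99×10⁻⁸ A = 29.9 nA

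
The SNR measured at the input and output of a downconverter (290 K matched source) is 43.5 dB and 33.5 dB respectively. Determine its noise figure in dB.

NF (dB) = SNR_in(dB) − SNR_out(dB) when the source is at T₀
NF = 43.5 − 33.5 = 10.0 dB

10.0 dB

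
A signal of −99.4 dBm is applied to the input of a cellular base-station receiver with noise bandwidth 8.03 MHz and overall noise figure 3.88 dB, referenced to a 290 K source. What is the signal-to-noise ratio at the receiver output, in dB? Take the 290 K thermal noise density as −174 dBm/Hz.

Noise floor: N = −174 + 10 log₁₀(B) + NF
10 log₁₀(8.03×10⁶) = 69.05 dB
N = −174 + 69.05 + 3.88 = −101.07 dBm
SNR = P_sig − N = −99.4 − (−101.07) = 1.67 dB → 1.7 dB

1.7 dB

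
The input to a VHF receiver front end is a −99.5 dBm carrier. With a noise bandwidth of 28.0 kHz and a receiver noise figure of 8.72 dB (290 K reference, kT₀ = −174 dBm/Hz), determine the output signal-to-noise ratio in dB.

21.3 dB

Noise floor: N = −174 + 10 log₁₀(B) + NF
10 log₁₀(2.80×10⁴) = 44.47 dB
N = −174 + 44.47 + 8.72 = −120.81 dBm
SNR = P_sig − N = −99.5 − (−120.81) = 21.31 dB → 21.3 dB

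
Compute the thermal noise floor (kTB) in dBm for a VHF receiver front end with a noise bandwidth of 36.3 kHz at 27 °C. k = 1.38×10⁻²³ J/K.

−128.2 dBm

T = 27 °C + 273.15 = 300.15 K
P_n = kTB = 1.38×10⁻²³ × 300.15 × 3.63×10⁴ = 1.50×10⁻¹⁶ W
In dBm: 10 log₁₀(1.50×10⁻¹⁶ / 10⁻³) = −128.2 dBm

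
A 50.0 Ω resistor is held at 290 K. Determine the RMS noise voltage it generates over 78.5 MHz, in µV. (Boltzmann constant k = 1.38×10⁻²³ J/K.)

V_n = √(4kTRB)
4kTRB = 4 × 1.38×10⁻²³ × 290 × 5.00×10¹ × 7.85×10⁷ = 6.28×10⁻¹¹ V²
V_n = √(6.28×10⁻¹¹) = 7.93×10⁻⁶ V = 7.93 µV

7.93 µV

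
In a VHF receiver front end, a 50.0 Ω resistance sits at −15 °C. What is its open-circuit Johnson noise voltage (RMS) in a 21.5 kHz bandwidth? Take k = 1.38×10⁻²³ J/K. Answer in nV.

T = −15 °C + 273.15 = 258.15 K
V_n = √(4kTRB)
4kTRB = 4 × 1.38×10⁻²³ × 258.15 × 5.00×10¹ × 2.15×10⁴ = 1.53×10⁻¹⁴ V²
V_n = √(1.53×10⁻¹⁴) = 1.24×10⁻⁷ V = 124 nV

124 nV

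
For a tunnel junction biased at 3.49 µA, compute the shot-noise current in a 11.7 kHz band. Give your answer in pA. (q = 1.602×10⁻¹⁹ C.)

114 pA

I_n = √(2qI·B)
2qI·B = 2 × 1.602×10⁻¹⁹ × 3.49×10⁻⁶ × 1.17×10⁴ = 1.31×10⁻²⁰ A²
I_n = √(1.31×10⁻²⁰) = 1.14×10⁻¹⁰ A = 114 pA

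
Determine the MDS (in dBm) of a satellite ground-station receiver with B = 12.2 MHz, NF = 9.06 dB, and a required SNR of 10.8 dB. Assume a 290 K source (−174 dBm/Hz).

Sensitivity = −174 + 10 log₁₀(B) + NF + SNR_min
= −174 + 70.86 + 9.06 + 10.8
= −83.28 dBm → −83.3 dBm

−83.3 dBm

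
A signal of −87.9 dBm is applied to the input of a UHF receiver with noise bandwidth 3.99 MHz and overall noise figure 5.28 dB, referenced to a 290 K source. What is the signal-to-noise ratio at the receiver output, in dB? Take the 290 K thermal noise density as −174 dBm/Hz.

14.8 dB

Noise floor: N = −174 + 10 log₁₀(B) + NF
10 log₁₀(3.99×10⁶) = 66.01 dB
N = −174 + 66.01 + 5.28 = −102.71 dBm
SNR = P_sig − N = −87.9 − (−102.71) = 14.81 dB → 14.8 dB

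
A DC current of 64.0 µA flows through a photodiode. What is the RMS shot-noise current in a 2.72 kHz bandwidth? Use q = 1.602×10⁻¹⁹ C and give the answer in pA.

236 pA

I_n = √(2qI·B)
2qI·B = 2 × 1.602×10⁻¹⁹ × 6.40×10⁻⁵ × 2.72×10³ = 5.58×10⁻²⁰ A²
I_n = √(5.58×10⁻²⁰) = 2.36×10⁻¹⁰ A = 236 pA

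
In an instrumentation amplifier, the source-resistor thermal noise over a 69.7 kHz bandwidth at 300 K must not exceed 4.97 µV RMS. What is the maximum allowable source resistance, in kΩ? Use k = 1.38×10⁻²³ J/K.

Johnson–Nyquist: V_n = √(4kTRB) ⇒ R = V_n² / (4kTB)
4kTB = 4 × 1.38×10⁻²³ × 300 × 6.97×10⁴ = 1.15×10⁻¹⁵
R = (4.97×10⁻⁶)² / 1.15×10⁻¹⁵ = 2.14×10⁴ Ω = 21.4 kΩ

21.4 kΩ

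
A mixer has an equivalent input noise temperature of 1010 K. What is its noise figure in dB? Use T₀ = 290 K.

F = 1 + T_e/T₀ = 1 + 1010/290 = 4.48276
NF = 10 log₁₀(4.48276) = 6.52 dB

6.52 dB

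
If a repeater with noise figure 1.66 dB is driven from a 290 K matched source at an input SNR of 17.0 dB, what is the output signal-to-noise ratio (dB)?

By definition F = SNR_in/SNR_out, so in dB: SNR_out = SNR_in − NF
SNR_out = 17.0 − 1.66 = 15.34 dB

15.34 dB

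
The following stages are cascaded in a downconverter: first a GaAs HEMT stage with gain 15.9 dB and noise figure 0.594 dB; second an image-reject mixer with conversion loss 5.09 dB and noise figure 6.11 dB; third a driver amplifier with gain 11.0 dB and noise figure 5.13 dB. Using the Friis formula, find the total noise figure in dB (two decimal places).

1.50 dB

Convert to linear (a loss of L dB is a gain of −L dB): F_i = 10^(NF_i/10), G_i = 10^(G_i,dB/10)
  Stage 1: F_1 = 10^(0.594/10) = 1.147, G_1 = 10^(15.9/10) = 38.90
  Stage 2: F_2 = 10^(6.11/10) = 4.083, G_2 = 10^(−5.09/10) = 0.3097
  Stage 3: F_3 = 10^(5.13/10) = 3.258, G_3 = 10^(11.0/10) = 12.59
Friis cascade:
  F = 1.147 + (4.083 − 1)/38.90 + (3.258 − 1)/12.05 = 1.413
NF = 10 log₁₀(1.413) = 1.50 dB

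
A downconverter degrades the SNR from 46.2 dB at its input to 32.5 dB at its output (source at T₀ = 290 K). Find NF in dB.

NF (dB) = SNR_in(dB) − SNR_out(dB) when the source is at T₀
NF = 46.2 − 32.5 = 13.7 dB

13.7 dB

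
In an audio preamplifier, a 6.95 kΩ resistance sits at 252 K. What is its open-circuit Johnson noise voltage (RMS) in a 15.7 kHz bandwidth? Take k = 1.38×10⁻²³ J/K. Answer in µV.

V_n = √(4kTRB)
4kTRB = 4 × 1.38×10⁻²³ × 252 × 6.95×10³ × 1.57×10⁴ = 1.52×10⁻¹² V²
V_n = √(1.52×10⁻¹²) = 1.23×10⁻⁶ V = 1.23 µV

1.23 µV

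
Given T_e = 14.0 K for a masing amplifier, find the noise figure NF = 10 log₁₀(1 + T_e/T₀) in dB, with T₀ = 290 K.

F = 1 + T_e/T₀ = 1 + 14.0/290 = 1.04828
NF = 10 log₁₀(1.04828) = 0.205 dB

0.205 dB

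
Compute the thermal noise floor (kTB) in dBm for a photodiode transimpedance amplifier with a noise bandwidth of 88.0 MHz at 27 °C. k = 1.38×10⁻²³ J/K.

−94.4 dBm

T = 27 °C + 273.15 = 300.15 K
P_n = kTB = 1.38×10⁻²³ × 300.15 × 8.80×10⁷ = 3.65×10⁻¹³ W
In dBm: 10 log₁₀(3.65×10⁻¹³ / 10⁻³) = −94.4 dBm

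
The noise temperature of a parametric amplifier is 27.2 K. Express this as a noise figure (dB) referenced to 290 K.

F = 1 + T_e/T₀ = 1 + 27.2/290 = 1.09379
NF = 10 log₁₀(1.09379) = 0.389 dB

0.389 dB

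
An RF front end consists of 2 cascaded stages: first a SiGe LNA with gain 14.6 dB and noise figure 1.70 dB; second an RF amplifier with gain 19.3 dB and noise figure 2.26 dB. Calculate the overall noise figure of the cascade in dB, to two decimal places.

1.77 dB

Convert to linear (a loss of L dB is a gain of −L dB): F_i = 10^(NF_i/10), G_i = 10^(G_i,dB/10)
  Stage 1: F_1 = 10^(1.70/10) = 1.479, G_1 = 10^(14.6/10) = 28.84
  Stage 2: F_2 = 10^(2.26/10) = 1.683, G_2 = 10^(19.3/10) = 85.11
Friis cascade:
  F = 1.479 + (1.683 − 1)/28.84 = 1.503
NF = 10 log₁₀(1.503) = 1.77 dB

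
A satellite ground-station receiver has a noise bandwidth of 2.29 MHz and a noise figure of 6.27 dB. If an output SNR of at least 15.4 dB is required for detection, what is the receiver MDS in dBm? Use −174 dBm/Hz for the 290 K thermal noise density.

−88.7 dBm

Sensitivity = −174 + 10 log₁₀(B) + NF + SNR_min
= −174 + 63.6 + 6.27 + 15.4
= −88.73 dBm → −88.7 dBm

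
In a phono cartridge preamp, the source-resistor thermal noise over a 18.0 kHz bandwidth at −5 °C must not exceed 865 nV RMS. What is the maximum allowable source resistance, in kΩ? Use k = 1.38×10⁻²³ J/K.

T = −5 °C + 273.15 = 268.15 K
Johnson–Nyquist: V_n = √(4kTRB) ⇒ R = V_n² / (4kTB)
4kTB = 4 × 1.38×10⁻²³ × 268.15 × 1.80×10⁴ = 2.66×10⁻¹⁶
R = (8.65×10⁻⁷)² / 2.66×10⁻¹⁶ = 2.81×10³ Ω = 2.81 kΩ

2.81 kΩ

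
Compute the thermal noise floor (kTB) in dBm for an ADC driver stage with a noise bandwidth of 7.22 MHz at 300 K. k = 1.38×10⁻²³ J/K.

P_n = kTB = 1.38×10⁻²³ × 300 × 7.22×10⁶ = 2.99×10⁻¹⁴ W
In dBm: 10 log₁₀(2.99×10⁻¹⁴ / 10⁻³) = −105.2 dBm

−105.2 dBm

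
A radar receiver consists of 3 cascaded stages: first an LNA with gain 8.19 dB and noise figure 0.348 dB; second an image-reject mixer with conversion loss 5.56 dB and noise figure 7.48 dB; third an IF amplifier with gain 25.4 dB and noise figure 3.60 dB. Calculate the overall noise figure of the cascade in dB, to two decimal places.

Convert to linear (a loss of L dB is a gain of −L dB): F_i = 10^(NF_i/10), G_i = 10^(G_i,dB/10)
  Stage 1: F_1 = 10^(0.348/10) = 1.083, G_1 = 10^(8.19/10) = 6.592
  Stage 2: F_2 = 10^(7.48/10) = 5.598, G_2 = 10^(−5.56/10) = 0.2780
  Stage 3: F_3 = 10^(3.60/10) = 2.291, G_3 = 10^(25.4/10) = 346.7
Friis cascade:
  F = 1.083 + (5.598 − 1)/6.592 + (2.291 − 1)/1.832 = 2.485
NF = 10 log₁₀(2.485) = 3.95 dB

3.95 dB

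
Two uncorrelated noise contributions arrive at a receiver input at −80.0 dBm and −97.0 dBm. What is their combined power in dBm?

−79.9 dBm

Convert to linear, add, convert back:
P₁ = 1.00×10⁻¹¹ W, P₂ = 2.00×10⁻¹³ W
P_tot = 1.02×10⁻¹¹ W → 10 log₁₀(P_tot / 10⁻³) = −79.9 dBm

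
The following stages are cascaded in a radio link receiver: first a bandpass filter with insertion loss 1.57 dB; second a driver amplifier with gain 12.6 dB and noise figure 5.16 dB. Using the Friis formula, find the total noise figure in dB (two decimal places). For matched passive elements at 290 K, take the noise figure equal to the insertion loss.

6.73 dB

Convert to linear (a loss of L dB is a gain of −L dB): F_i = 10^(NF_i/10), G_i = 10^(G_i,dB/10)
  Stage 1: F_1 = 10^(1.57/10) = 1.435, G_1 = 10^(−1.57/10) = 0.6966
  Stage 2: F_2 = 10^(5.16/10) = 3.281, G_2 = 10^(12.6/10) = 18.20
Friis cascade:
  F = 1.435 + (3.281 − 1)/0.6966 = 4.710
NF = 10 log₁₀(4.710) = 6.73 dB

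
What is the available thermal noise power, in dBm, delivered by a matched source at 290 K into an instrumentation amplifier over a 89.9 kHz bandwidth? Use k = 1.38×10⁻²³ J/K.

−124.4 dBm

P_n = kTB = 1.38×10⁻²³ × 290 × 8.99×10⁴ = 3.60×10⁻¹⁶ W
In dBm: 10 log₁₀(3.60×10⁻¹⁶ / 10⁻³) = −124.4 dBm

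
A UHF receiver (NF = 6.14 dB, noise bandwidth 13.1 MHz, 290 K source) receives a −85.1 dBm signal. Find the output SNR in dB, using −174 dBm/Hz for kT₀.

Noise floor: N = −174 + 10 log₁₀(B) + NF
10 log₁₀(1.31×10⁷) = 71.17 dB
N = −174 + 71.17 + 6.14 = −96.69 dBm
SNR = P_sig − N = −85.1 − (−96.69) = 11.59 dB → 11.6 dB

11.6 dB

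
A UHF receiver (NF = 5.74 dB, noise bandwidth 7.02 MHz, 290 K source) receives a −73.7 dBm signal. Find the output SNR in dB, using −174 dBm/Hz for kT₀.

26.1 dB

Noise floor: N = −174 + 10 log₁₀(B) + NF
10 log₁₀(7.02×10⁶) = 68.46 dB
N = −174 + 68.46 + 5.74 = −99.80 dBm
SNR = P_sig − N = −73.7 − (−99.80) = 26.10 dB → 26.1 dB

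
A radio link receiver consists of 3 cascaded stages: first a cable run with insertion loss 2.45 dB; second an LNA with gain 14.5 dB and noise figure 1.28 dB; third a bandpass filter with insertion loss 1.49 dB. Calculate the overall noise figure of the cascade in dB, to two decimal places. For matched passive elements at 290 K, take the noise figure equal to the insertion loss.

Convert to linear (a loss of L dB is a gain of −L dB): F_i = 10^(NF_i/10), G_i = 10^(G_i,dB/10)
  Stage 1: F_1 = 10^(2.45/10) = 1.758, G_1 = 10^(−2.45/10) = 0.5689
  Stage 2: F_2 = 10^(1.28/10) = 1.343, G_2 = 10^(14.5/10) = 28.18
  Stage 3: F_3 = 10^(1.49/10) = 1.409, G_3 = 10^(−1.49/10) = 0.7096
Friis cascade:
  F = 1.758 + (1.343 − 1)/0.5689 + (1.409 − 1)/16.03 = 2.386
NF = 10 log₁₀(2.386) = 3.78 dB

3.78 dB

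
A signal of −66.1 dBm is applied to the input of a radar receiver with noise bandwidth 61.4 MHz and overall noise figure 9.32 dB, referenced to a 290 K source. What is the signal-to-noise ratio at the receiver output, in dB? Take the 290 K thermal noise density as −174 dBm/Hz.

Noise floor: N = −174 + 10 log₁₀(B) + NF
10 log₁₀(6.14×10⁷) = 77.88 dB
N = −174 + 77.88 + 9.32 = −86.80 dBm
SNR = P_sig − N = −66.1 − (−86.80) = 20.70 dB → 20.7 dB

20.7 dB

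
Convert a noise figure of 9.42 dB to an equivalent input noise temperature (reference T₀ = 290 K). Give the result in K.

2247 K

F = 10^(9.42/10) = 8.74984
T_e = (F − 1)·T₀ = (8.74984 − 1) × 290 = 2247 K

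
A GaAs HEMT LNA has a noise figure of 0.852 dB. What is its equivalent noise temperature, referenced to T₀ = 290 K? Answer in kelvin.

62.9 K

F = 10^(0.852/10) = 1.21675
T_e = (F − 1)·T₀ = (1.21675 − 1) × 290 = 62.9 K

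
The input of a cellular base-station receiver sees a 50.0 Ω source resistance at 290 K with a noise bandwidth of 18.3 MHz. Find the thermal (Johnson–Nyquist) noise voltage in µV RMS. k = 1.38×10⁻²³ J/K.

V_n = √(4kTRB)
4kTRB = 4 × 1.38×10⁻²³ × 290 × 5.00×10¹ × 1.83×10⁷ = 1.46×10⁻¹¹ V²
V_n = √(1.46×10⁻¹¹) = 3.83×10⁻⁶ V = 3.83 µV

3.83 µV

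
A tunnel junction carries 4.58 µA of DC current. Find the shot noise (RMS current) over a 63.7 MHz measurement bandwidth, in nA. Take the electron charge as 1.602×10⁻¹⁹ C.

I_n = √(2qI·B)
2qI·B = 2 × 1.602×10⁻¹⁹ × 4.58×10⁻⁶ × 6.37×10⁷ = 9.35×10⁻¹⁷ A²
I_n = √(9.35×10⁻¹⁷) = 9.67×10⁻⁹ A = 9.67 nA

9.67 nA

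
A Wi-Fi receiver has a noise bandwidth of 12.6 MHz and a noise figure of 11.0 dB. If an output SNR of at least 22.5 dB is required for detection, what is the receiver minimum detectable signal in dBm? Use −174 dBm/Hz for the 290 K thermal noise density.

−69.5 dBm

Sensitivity = −174 + 10 log₁₀(B) + NF + SNR_min
= −174 + 71 + 11.0 + 22.5
= −69.5 dBm → −69.5 dBm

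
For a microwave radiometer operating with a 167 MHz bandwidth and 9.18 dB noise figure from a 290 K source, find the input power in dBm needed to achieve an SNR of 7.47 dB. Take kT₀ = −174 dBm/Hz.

Sensitivity = −174 + 10 log₁₀(B) + NF + SNR_min
= −174 + 82.23 + 9.18 + 7.47
= −75.12 dBm → −75.1 dBm

−75.1 dBm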